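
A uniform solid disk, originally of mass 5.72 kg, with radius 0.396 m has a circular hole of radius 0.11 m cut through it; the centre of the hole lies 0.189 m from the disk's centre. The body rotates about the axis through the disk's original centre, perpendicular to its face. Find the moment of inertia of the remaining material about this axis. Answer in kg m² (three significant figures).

0.430

Unpierced body about its centre: I₀ = (1/2)MR² = (1/2)(5.72)(0.396)² = 0.44849 kg m².
The removed disk has mass m = M·(r/R)² = (5.72)(0.11/0.396)² = 0.44136 kg (same uniform areal density).
Its moment of inertia about the rotation axis (parallel-axis theorem): I_hole = (1/2)mr² + md² = (1/2)(0.44136)(0.11)² + (0.44136)(0.189)² = 0.018436 kg m².
Treating the hole as negative mass, I = I₀ − I_hole = 0.44849 − 0.018436 = 0.43006 kg m².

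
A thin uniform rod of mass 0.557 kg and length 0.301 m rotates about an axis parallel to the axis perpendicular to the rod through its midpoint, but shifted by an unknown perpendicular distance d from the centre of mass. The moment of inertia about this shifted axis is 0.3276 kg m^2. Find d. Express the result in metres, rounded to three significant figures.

0.762

About the centre-of-mass axis, I_cm = (1/12)ML² = (1/12)(0.557)(0.301)² = 0.0042054 kg m^2.
Parallel axis theorem: I = I_cm + Md², so Md² = 0.3276 − 0.0042054 = 0.32339 kg m^2.
d = √(0.32339 / 0.557) = 0.76197 m.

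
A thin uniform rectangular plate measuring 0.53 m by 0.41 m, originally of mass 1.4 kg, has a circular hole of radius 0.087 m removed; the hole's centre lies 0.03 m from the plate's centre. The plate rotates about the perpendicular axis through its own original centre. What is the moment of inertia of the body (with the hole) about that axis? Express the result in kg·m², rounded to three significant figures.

Unpierced body about its centre: I₀ = (1/12)M(a²+b²) = (1/12)(1.4)[(0.53)² + (0.41)²] = 0.052383 kg·m².
The removed disk has mass m = M·πr²/(ab) = (1.4)·π(0.087)²/(0.53·0.41) = 0.1532 kg (same uniform areal density).
Its moment of inertia about the rotation axis (parallel-axis theorem): I_hole = (1/2)mr² + md² = (1/2)(0.1532)(0.087)² + (0.1532)(0.03)² = 0.00071766 kg·m².
Treating the hole as negative mass, I = I₀ − I_hole = 0.052383 − 0.00071766 = 0.051666 kg·m².

0.0517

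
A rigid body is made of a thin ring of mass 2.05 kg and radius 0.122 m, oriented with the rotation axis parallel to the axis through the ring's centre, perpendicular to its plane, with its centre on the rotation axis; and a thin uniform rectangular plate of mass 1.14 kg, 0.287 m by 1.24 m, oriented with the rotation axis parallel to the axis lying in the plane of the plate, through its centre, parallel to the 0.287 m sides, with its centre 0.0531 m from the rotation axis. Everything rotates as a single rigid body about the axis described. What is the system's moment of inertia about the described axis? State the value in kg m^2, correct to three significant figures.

Thin ring: I_cm = MR² = (2.05)(0.122)² = 0.030512 kg m^2; axis through the centre, so I = 0.030512 kg m^2.
Rectangular plate: I_cm = (1/12)Mb² = (1/12)(1.14)(1.24)² = 0.14607 kg m^2; centre at d = 0.0531 m, so I = I_cm + Md² gives I = 0.14607 + (1.14)(0.0531)² = 0.14929 kg m^2.
Total I = 0.030512 + 0.14929 = 0.1798 kg m^2.

0.180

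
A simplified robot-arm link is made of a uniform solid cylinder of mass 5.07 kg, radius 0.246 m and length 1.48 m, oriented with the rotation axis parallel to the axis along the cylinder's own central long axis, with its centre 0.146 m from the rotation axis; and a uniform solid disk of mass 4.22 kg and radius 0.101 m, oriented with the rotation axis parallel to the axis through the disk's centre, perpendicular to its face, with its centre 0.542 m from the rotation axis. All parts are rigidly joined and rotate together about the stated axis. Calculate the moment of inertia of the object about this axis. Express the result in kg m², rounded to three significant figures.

Solid cylinder: I_cm = (1/2)MR² = (1/2)(5.07)(0.246)² = 0.15341 kg m²; centre at d = 0.146 m, so I = I_cm + Md² gives I = 0.15341 + (5.07)(0.146)² = 0.26148 kg m².
Solid disk: I_cm = (1/2)MR² = (1/2)(4.22)(0.101)² = 0.021524 kg m²; centre at d = 0.542 m, so I = I_cm + Md² gives I = 0.021524 + (4.22)(0.542)² = 1.2612 kg m².
Total I = 0.26148 + 1.2612 = 1.5227 kg m².

1.52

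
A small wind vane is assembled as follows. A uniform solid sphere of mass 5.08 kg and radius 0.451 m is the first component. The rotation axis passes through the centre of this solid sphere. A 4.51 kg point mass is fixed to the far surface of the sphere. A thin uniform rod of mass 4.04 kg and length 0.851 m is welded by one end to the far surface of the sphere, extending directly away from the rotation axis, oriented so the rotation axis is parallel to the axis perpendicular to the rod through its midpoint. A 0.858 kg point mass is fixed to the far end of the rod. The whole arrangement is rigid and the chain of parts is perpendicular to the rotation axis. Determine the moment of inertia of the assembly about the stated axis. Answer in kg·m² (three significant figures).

6.13

Solid sphere: I_cm = (2/5)MR² = (2/5)(5.08)(0.451)² = 0.41331 kg·m²; axis through the centre, so I = 0.41331 kg·m².
Point mass: I_cm = 0; centre at d = 0.451 m, so I = I_cm + Md² gives I = 0 + (4.51)(0.451)² = 0.91734 kg·m².
Thin rod: I_cm = (1/12)ML² = (1/12)(4.04)(0.851)² = 0.24381 kg·m²; centre at d = 0.451 + 0.4255 = 0.8765 m, so I = I_cm + Md² gives I = 0.24381 + (4.04)(0.8765)² = 3.3476 kg·m².
Point mass: I_cm = 0; centre at d = 0.451 + 0.4255 + 0.4255 = 1.302 m, so I = I_cm + Md² gives I = 0 + (0.858)(1.302)² = 1.4545 kg·m².
Total I = 0.41331 + 0.91734 + 3.3476 + 1.4545 = 6.1327 kg·m².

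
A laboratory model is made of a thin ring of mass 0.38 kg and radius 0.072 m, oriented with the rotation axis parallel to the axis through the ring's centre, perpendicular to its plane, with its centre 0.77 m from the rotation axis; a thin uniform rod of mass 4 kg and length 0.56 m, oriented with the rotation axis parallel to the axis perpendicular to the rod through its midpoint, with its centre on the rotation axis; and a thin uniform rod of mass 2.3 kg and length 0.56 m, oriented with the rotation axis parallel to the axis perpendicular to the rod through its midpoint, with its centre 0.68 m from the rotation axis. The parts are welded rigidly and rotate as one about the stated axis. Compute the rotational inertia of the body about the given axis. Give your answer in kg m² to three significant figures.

1.46

Thin ring: I_cm = MR² = (0.38)(0.072)² = 0.0019699 kg m²; centre at d = 0.77 m, so the parallel axis theorem gives I = 0.0019699 + (0.38)(0.77)² = 0.22727 kg m².
Thin rod: I_cm = (1/12)ML² = (1/12)(4)(0.56)² = 0.10453 kg m²; axis through the centre, so I = 0.10453 kg m².
Thin rod: I_cm = (1/12)ML² = (1/12)(2.3)(0.56)² = 0.060107 kg m²; centre at d = 0.68 m, so the parallel axis theorem gives I = 0.060107 + (2.3)(0.68)² = 1.1236 kg m².
Total I = 0.22727 + 0.10453 + 1.1236 = 1.4554 kg m².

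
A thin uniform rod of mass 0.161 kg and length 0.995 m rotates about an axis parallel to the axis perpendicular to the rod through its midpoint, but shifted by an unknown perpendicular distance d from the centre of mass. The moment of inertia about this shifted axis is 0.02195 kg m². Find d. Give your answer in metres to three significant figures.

0.232

About the centre-of-mass axis, I_cm = (1/12)ML² = (1/12)(0.161)(0.995)² = 0.013283 kg m².
Parallel axis theorem: I = I_cm + Md², so Md² = 0.02195 − 0.013283 = 0.0086672 kg m².
d = √(0.0086672 / 0.161) = 0.23202 m.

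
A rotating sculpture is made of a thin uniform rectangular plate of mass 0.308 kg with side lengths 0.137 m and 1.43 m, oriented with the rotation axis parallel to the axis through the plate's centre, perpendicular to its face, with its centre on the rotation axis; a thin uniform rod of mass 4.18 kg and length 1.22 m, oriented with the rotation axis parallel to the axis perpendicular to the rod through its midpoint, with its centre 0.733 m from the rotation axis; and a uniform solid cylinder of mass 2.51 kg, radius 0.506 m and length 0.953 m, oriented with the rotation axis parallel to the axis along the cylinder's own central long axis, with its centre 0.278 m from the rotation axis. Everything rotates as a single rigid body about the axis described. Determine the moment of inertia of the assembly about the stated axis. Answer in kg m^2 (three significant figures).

Rectangular plate: I_cm = (1/12)M(a²+b²) = (1/12)(0.308)[(0.137)² + (1.43)²] = 0.052968 kg m^2; axis through the centre, so I = 0.052968 kg m^2.
Thin rod: I_cm = (1/12)ML² = (1/12)(4.18)(1.22)² = 0.51846 kg m^2; centre at d = 0.733 m, so I = I_cm + Md² gives I = 0.51846 + (4.18)(0.733)² = 2.7643 kg m^2.
Solid cylinder: I_cm = (1/2)MR² = (1/2)(2.51)(0.506)² = 0.32133 kg m^2; centre at d = 0.278 m, so I = I_cm + Md² gives I = 0.32133 + (2.51)(0.278)² = 0.51531 kg m^2.
Total I = 0.052968 + 2.7643 + 0.51531 = 3.3326 kg m^2.

3.33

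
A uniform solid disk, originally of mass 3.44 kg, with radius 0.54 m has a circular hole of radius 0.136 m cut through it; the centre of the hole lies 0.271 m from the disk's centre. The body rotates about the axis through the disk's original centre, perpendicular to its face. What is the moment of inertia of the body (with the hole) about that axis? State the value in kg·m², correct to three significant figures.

0.484

Unpierced body about its centre: I₀ = (1/2)MR² = (1/2)(3.44)(0.54)² = 0.50155 kg·m².
The removed disk has mass m = M·(r/R)² = (3.44)(0.136/0.54)² = 0.2182 kg (same uniform areal density).
Its moment of inertia about the rotation axis (parallel-axis theorem): I_hole = (1/2)mr² + md² = (1/2)(0.2182)(0.136)² + (0.2182)(0.271)² = 0.018042 kg·m².
Treating the hole as negative mass, I = I₀ − I_hole = 0.50155 − 0.018042 = 0.48351 kg·m².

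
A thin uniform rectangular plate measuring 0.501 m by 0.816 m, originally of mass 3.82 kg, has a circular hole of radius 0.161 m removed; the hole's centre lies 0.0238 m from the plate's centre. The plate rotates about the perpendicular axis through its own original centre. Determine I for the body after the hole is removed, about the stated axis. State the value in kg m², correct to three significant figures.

0.282

Unpierced body about its centre: I₀ = (1/12)M(a²+b²) = (1/12)(3.82)[(0.501)² + (0.816)²] = 0.29187 kg m².
The removed disk has mass m = M·πr²/(ab) = (3.82)·π(0.161)²/(0.501·0.816) = 0.76092 kg (same uniform areal density).
Its moment of inertia about the rotation axis (parallel-axis theorem): I_hole = (1/2)mr² + md² = (1/2)(0.76092)(0.161)² + (0.76092)(0.0238)² = 0.010293 kg m².
Treating the hole as negative mass, I = I₀ − I_hole = 0.29187 − 0.010293 = 0.28157 kg m².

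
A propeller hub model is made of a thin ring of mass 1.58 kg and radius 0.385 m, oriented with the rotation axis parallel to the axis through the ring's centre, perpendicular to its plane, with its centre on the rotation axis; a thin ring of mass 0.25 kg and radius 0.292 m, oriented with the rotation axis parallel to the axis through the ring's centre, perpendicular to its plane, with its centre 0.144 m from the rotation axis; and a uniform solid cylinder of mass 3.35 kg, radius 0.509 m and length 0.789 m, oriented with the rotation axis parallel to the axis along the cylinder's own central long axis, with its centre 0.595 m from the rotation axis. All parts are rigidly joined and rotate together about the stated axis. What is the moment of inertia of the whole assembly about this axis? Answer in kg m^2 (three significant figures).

Thin ring: I_cm = MR² = (1.58)(0.385)² = 0.2342 kg m^2; axis through the centre, so I = 0.2342 kg m^2.
Thin ring: I_cm = MR² = (0.25)(0.292)² = 0.021316 kg m^2; centre at d = 0.144 m, so the parallel axis theorem gives I = 0.021316 + (0.25)(0.144)² = 0.0265 kg m^2.
Solid cylinder: I_cm = (1/2)MR² = (1/2)(3.35)(0.509)² = 0.43396 kg m^2; centre at d = 0.595 m, so the parallel axis theorem gives I = 0.43396 + (3.35)(0.595)² = 1.6199 kg m^2.
Total I = 0.2342 + 0.0265 + 1.6199 = 1.8806 kg m^2.

1.88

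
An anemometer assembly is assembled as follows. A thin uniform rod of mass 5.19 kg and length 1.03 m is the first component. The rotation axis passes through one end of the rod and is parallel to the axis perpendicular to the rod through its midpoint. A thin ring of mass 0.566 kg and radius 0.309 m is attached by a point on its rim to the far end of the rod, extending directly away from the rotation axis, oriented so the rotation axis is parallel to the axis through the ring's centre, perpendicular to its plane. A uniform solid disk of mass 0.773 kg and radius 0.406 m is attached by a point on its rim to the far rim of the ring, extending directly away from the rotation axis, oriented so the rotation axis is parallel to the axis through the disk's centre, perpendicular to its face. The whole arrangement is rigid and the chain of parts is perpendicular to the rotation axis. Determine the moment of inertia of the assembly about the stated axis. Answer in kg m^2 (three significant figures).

6.23

Thin rod: I_cm = (1/12)ML² = (1/12)(5.19)(1.03)² = 0.45884 kg m^2; centre at d = 0.515 m, so I = I_cm + Md² gives I = 0.45884 + (5.19)(0.515)² = 1.8354 kg m^2.
Thin ring: I_cm = MR² = (0.566)(0.309)² = 0.054042 kg m^2; centre at d = 0.515 + 0.515 + 0.309 = 1.339 m, so I = I_cm + Md² gives I = 0.054042 + (0.566)(1.339)² = 1.0688 kg m^2.
Solid disk: I_cm = (1/2)MR² = (1/2)(0.773)(0.406)² = 0.063709 kg m^2; centre at d = 0.515 + 0.515 + 0.309 + 0.309 + 0.406 = 2.054 m, so I = I_cm + Md² gives I = 0.063709 + (0.773)(2.054)² = 3.3249 kg m^2.
Total I = 1.8354 + 1.0688 + 3.3249 = 6.2291 kg m^2.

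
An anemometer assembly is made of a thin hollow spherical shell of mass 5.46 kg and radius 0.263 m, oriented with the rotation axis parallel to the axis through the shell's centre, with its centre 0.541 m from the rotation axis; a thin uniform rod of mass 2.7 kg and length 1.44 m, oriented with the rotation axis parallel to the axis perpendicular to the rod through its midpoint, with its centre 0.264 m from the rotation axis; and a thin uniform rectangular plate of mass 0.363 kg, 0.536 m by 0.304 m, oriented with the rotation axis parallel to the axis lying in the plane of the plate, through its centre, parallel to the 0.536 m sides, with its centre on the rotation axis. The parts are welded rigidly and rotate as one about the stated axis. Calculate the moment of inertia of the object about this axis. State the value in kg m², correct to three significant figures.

Spherical shell: I_cm = (2/3)MR² = (2/3)(5.46)(0.263)² = 0.25178 kg m²; centre at d = 0.541 m, so I = I_cm + Md² gives I = 0.25178 + (5.46)(0.541)² = 1.8498 kg m².
Thin rod: I_cm = (1/12)ML² = (1/12)(2.7)(1.44)² = 0.46656 kg m²; centre at d = 0.264 m, so I = I_cm + Md² gives I = 0.46656 + (2.7)(0.264)² = 0.65474 kg m².
Rectangular plate: I_cm = (1/12)Mb² = (1/12)(0.363)(0.304)² = 0.0027956 kg m²; axis through the centre, so I = 0.0027956 kg m².
Total I = 1.8498 + 0.65474 + 0.0027956 = 2.5073 kg m².

2.51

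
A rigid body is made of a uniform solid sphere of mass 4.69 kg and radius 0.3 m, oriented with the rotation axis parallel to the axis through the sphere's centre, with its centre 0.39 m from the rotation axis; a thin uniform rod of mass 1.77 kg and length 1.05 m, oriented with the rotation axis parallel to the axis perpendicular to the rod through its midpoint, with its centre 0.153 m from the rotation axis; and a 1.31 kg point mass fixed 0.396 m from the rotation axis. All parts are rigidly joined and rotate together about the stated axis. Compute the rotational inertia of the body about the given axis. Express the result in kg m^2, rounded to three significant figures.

Solid sphere: I_cm = (2/5)MR² = (2/5)(4.69)(0.3)² = 0.16884 kg m^2; centre at d = 0.39 m, so I = I_cm + Md² gives I = 0.16884 + (4.69)(0.39)² = 0.88219 kg m^2.
Thin rod: I_cm = (1/12)ML² = (1/12)(1.77)(1.05)² = 0.16262 kg m^2; centre at d = 0.153 m, so I = I_cm + Md² gives I = 0.16262 + (1.77)(0.153)² = 0.20405 kg m^2.
Point mass: I_cm = 0; centre at d = 0.396 m, so I = I_cm + Md² gives I = 0 + (1.31)(0.396)² = 0.20543 kg m^2.
Total I = 0.88219 + 0.20405 + 0.20543 = 1.2917 kg m^2.

1.29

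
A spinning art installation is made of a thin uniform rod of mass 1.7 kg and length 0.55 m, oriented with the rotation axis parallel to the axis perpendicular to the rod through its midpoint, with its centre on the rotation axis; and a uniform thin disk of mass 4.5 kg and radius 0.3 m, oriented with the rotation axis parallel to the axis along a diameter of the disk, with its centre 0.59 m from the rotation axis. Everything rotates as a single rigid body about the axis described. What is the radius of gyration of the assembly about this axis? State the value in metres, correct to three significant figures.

Thin rod: I_cm = (1/12)ML² = (1/12)(1.7)(0.55)² = 0.042854 kg m²; axis through the centre, so I = 0.042854 kg m².
Thin disk: I_cm = (1/4)MR² = (1/4)(4.5)(0.3)² = 0.10125 kg m²; centre at d = 0.59 m, so I = I_cm + Md² gives I = 0.10125 + (4.5)(0.59)² = 1.6677 kg m².
Total I = 1.7106 kg m²; total mass M = 6.2 kg.
k = √(I/M) = √(1.7106/6.2) = 0.52526 m.

0.525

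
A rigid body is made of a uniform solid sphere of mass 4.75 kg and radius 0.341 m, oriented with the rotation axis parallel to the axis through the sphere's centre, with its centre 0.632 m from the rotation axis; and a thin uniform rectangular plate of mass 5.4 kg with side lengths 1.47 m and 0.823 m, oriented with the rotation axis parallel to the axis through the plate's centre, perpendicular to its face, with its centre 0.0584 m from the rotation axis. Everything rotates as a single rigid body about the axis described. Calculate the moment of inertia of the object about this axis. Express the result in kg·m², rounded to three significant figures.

Solid sphere: I_cm = (2/5)MR² = (2/5)(4.75)(0.341)² = 0.22093 kg·m²; centre at d = 0.632 m, so the parallel axis theorem gives I = 0.22093 + (4.75)(0.632)² = 2.1182 kg·m².
Rectangular plate: I_cm = (1/12)M(a²+b²) = (1/12)(5.4)[(1.47)² + (0.823)²] = 1.2772 kg·m²; centre at d = 0.0584 m, so the parallel axis theorem gives I = 1.2772 + (5.4)(0.0584)² = 1.2956 kg·m².
Total I = 2.1182 + 1.2956 = 3.4138 kg·m².

3.41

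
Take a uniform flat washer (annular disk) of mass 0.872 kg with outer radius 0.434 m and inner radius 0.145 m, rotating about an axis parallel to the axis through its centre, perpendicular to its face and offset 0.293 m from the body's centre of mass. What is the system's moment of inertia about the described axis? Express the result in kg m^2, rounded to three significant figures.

0.166

I_cm = (1/2)M(R²+r²) = (1/2)(0.872)[(0.434)² + (0.145)²] = 0.09129 kg m^2; centre at d = 0.293 m, so I = I_cm + Md² gives I = 0.09129 + (0.872)(0.293)² = 0.16615 kg m^2.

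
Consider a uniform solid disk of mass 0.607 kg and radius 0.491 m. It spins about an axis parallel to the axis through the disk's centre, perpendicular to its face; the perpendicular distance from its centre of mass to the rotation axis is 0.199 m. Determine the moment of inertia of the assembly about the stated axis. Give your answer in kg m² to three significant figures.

I_cm = (1/2)MR² = (1/2)(0.607)(0.491)² = 0.073168 kg m²; centre at d = 0.199 m, so the parallel axis theorem gives I = 0.073168 + (0.607)(0.199)² = 0.097206 kg m².

0.0972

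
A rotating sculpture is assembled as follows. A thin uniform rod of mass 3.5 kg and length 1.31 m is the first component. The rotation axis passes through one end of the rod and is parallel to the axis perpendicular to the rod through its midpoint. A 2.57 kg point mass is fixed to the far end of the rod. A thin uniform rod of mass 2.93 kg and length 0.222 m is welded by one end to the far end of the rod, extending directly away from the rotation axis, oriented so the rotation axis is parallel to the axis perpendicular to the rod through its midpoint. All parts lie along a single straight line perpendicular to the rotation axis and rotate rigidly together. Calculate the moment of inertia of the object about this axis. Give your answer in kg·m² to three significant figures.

12.3

Thin rod: I_cm = (1/12)ML² = (1/12)(3.5)(1.31)² = 0.50053 kg·m²; centre at d = 0.655 m, so I = I_cm + Md² gives I = 0.50053 + (3.5)(0.655)² = 2.0021 kg·m².
Point mass: I_cm = 0; centre at d = 0.655 + 0.655 = 1.31 m, so I = I_cm + Md² gives I = 0 + (2.57)(1.31)² = 4.4104 kg·m².
Thin rod: I_cm = (1/12)ML² = (1/12)(2.93)(0.222)² = 0.012034 kg·m²; centre at d = 0.655 + 0.655 + 0.111 = 1.421 m, so I = I_cm + Md² gives I = 0.012034 + (2.93)(1.421)² = 5.9284 kg·m².
Total I = 2.0021 + 4.4104 + 5.9284 = 12.341 kg·m².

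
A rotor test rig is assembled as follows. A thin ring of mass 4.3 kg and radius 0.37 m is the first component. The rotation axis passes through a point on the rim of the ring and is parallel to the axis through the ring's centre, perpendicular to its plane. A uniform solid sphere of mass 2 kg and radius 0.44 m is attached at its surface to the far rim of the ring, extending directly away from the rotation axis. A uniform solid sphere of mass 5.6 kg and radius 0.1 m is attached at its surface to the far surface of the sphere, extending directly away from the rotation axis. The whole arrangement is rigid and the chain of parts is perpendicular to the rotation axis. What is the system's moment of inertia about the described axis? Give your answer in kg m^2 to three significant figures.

20.7

Thin ring: I_cm = MR² = (4.3)(0.37)² = 0.58867 kg m^2; centre at d = 0.37 m, so I = I_cm + Md² gives I = 0.58867 + (4.3)(0.37)² = 1.1773 kg m^2.
Solid sphere: I_cm = (2/5)MR² = (2/5)(2)(0.44)² = 0.15488 kg m^2; centre at d = 0.37 + 0.37 + 0.44 = 1.18 m, so I = I_cm + Md² gives I = 0.15488 + (2)(1.18)² = 2.9397 kg m^2.
Solid sphere: I_cm = (2/5)MR² = (2/5)(5.6)(0.1)² = 0.0224 kg m^2; centre at d = 0.37 + 0.37 + 0.44 + 0.44 + 0.1 = 1.72 m, so I = I_cm + Md² gives I = 0.0224 + (5.6)(1.72)² = 16.589 kg m^2.
Total I = 1.1773 + 2.9397 + 16.589 = 20.706 kg m^2.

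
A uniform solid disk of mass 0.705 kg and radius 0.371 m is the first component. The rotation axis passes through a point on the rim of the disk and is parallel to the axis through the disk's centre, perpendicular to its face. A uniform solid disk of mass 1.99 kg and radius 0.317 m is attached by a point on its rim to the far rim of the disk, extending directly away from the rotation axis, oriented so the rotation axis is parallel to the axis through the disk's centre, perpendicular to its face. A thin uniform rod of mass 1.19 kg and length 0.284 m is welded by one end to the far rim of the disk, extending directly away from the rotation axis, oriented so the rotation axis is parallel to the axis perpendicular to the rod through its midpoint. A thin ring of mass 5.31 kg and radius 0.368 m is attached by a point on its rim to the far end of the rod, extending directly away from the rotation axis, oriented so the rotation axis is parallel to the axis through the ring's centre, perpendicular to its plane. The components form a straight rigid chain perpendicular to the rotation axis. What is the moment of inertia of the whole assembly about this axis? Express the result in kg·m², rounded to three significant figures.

27.8

Solid disk: I_cm = (1/2)MR² = (1/2)(0.705)(0.371)² = 0.048518 kg·m²; centre at d = 0.371 m, so the parallel axis theorem gives I = 0.048518 + (0.705)(0.371)² = 0.14556 kg·m².
Solid disk: I_cm = (1/2)MR² = (1/2)(1.99)(0.317)² = 0.099987 kg·m²; centre at d = 0.371 + 0.371 + 0.317 = 1.059 m, so the parallel axis theorem gives I = 0.099987 + (1.99)(1.059)² = 2.3317 kg·m².
Thin rod: I_cm = (1/12)ML² = (1/12)(1.19)(0.284)² = 0.0079984 kg·m²; centre at d = 0.371 + 0.371 + 0.317 + 0.317 + 0.142 = 1.518 m, so the parallel axis theorem gives I = 0.0079984 + (1.19)(1.518)² = 2.7501 kg·m².
Thin ring: I_cm = MR² = (5.31)(0.368)² = 0.7191 kg·m²; centre at d = 0.371 + 0.371 + 0.317 + 0.317 + 0.142 + 0.142 + 0.368 = 2.028 m, so the parallel axis theorem gives I = 0.7191 + (5.31)(2.028)² = 22.558 kg·m².
Total I = 0.14556 + 2.3317 + 2.7501 + 22.558 = 27.785 kg·m².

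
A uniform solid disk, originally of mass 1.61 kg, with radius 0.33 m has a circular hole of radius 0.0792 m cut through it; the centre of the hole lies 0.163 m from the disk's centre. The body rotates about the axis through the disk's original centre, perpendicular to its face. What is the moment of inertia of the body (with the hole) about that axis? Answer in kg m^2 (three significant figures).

Unpierced body about its centre: I₀ = (1/2)MR² = (1/2)(1.61)(0.33)² = 0.087665 kg m^2.
The removed disk has mass m = M·(r/R)² = (1.61)(0.0792/0.33)² = 0.092736 kg (same uniform areal density).
Its moment of inertia about the rotation axis (parallel-axis theorem): I_hole = (1/2)mr² + md² = (1/2)(0.092736)(0.0792)² + (0.092736)(0.163)² = 0.0027548 kg m^2.
Treating the hole as negative mass, I = I₀ − I_hole = 0.087665 − 0.0027548 = 0.08491 kg m^2.

0.0849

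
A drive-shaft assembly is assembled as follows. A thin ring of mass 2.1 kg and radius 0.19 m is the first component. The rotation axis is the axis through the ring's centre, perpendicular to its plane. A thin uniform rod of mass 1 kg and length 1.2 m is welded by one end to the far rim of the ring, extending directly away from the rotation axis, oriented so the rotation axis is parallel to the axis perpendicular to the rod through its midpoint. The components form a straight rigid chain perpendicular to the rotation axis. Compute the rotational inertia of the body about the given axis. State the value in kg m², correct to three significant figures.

0.820

Thin ring: I_cm = MR² = (2.1)(0.19)² = 0.07581 kg m²; axis through the centre, so I = 0.07581 kg m².
Thin rod: I_cm = (1/12)ML² = (1/12)(1)(1.2)² = 0.12 kg m²; centre at d = 0.19 + 0.6 = 0.79 m, so the parallel axis theorem gives I = 0.12 + (1)(0.79)² = 0.7441 kg m².
Total I = 0.07581 + 0.7441 = 0.81991 kg m².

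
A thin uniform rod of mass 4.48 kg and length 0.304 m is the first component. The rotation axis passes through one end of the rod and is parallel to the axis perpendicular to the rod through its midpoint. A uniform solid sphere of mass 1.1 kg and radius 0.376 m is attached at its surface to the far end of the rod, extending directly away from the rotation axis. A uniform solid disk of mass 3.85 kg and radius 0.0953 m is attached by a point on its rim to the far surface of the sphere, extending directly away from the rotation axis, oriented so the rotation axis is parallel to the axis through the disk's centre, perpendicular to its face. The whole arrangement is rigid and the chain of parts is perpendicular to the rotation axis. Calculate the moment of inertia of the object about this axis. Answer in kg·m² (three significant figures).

5.83

Thin rod: I_cm = (1/12)ML² = (1/12)(4.48)(0.304)² = 0.034502 kg·m²; centre at d = 0.152 m, so I = I_cm + Md² gives I = 0.034502 + (4.48)(0.152)² = 0.13801 kg·m².
Solid sphere: I_cm = (2/5)MR² = (2/5)(1.1)(0.376)² = 0.062205 kg·m²; centre at d = 0.152 + 0.152 + 0.376 = 0.68 m, so I = I_cm + Md² gives I = 0.062205 + (1.1)(0.68)² = 0.57085 kg·m².
Solid disk: I_cm = (1/2)MR² = (1/2)(3.85)(0.0953)² = 0.017483 kg·m²; centre at d = 0.152 + 0.152 + 0.376 + 0.376 + 0.0953 = 1.1513 m, so I = I_cm + Md² gives I = 0.017483 + (3.85)(1.1513)² = 5.1206 kg·m².
Total I = 0.13801 + 0.57085 + 5.1206 = 5.8295 kg·m².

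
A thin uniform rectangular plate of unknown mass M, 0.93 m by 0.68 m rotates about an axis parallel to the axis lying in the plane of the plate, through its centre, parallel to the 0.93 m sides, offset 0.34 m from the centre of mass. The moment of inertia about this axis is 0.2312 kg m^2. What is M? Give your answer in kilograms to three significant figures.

I = I_cm + Md² = (1/12)Mb² + Md² = M·[0.0833333·(0.68)² + (0.34)²] = M·0.15413.
So M = 0.2312 / 0.15413 = 1.5 kg.

1.50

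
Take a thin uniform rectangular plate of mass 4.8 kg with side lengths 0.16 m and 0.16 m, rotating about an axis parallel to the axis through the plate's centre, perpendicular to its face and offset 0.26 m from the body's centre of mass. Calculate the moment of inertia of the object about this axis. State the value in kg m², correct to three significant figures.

0.345

I_cm = (1/12)M(a²+b²) = (1/12)(4.8)[(0.16)² + (0.16)²] = 0.02048 kg m²; centre at d = 0.26 m, so the parallel axis theorem gives I = 0.02048 + (4.8)(0.26)² = 0.34496 kg m².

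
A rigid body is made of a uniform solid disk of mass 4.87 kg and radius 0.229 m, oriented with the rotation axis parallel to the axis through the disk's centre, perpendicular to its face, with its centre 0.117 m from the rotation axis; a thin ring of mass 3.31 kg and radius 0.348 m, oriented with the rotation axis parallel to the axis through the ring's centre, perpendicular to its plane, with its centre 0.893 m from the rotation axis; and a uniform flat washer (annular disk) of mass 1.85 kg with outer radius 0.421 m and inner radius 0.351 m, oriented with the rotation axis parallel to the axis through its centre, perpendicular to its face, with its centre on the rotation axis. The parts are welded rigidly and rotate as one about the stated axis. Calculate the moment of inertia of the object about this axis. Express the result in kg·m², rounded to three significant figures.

3.51

Solid disk: I_cm = (1/2)MR² = (1/2)(4.87)(0.229)² = 0.12769 kg·m²; centre at d = 0.117 m, so I = I_cm + Md² gives I = 0.12769 + (4.87)(0.117)² = 0.19436 kg·m².
Thin ring: I_cm = MR² = (3.31)(0.348)² = 0.40085 kg·m²; centre at d = 0.893 m, so I = I_cm + Md² gives I = 0.40085 + (3.31)(0.893)² = 3.0404 kg·m².
Annular disk: I_cm = (1/2)M(R²+r²) = (1/2)(1.85)[(0.421)² + (0.351)²] = 0.27791 kg·m²; axis through the centre, so I = 0.27791 kg·m².
Total I = 0.19436 + 3.0404 + 0.27791 = 3.5127 kg·m².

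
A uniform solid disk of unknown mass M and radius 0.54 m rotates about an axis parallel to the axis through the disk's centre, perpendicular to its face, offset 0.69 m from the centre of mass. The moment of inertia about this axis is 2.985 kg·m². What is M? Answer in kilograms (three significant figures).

4.80

I = I_cm + Md² = (1/2)MR² + Md² = M·[0.5·(0.54)² + (0.69)²] = M·0.6219.
So M = 2.985 / 0.6219 = 4.7998 kg.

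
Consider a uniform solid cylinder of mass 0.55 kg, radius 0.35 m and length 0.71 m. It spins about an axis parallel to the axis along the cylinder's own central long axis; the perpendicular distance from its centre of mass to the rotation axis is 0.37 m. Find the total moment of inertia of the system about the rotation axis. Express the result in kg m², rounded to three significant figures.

0.109

I_cm = (1/2)MR² = (1/2)(0.55)(0.35)² = 0.033687 kg m²; centre at d = 0.37 m, so I = I_cm + Md² gives I = 0.033687 + (0.55)(0.37)² = 0.10898 kg m².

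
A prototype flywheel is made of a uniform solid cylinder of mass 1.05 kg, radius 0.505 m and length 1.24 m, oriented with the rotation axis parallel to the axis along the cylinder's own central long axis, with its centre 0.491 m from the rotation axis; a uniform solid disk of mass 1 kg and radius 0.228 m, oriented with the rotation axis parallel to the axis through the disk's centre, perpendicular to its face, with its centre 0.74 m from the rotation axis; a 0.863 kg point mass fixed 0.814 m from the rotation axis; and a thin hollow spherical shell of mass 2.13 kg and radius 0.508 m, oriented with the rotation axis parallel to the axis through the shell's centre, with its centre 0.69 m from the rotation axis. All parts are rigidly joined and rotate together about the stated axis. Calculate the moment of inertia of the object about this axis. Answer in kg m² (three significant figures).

2.91

Solid cylinder: I_cm = (1/2)MR² = (1/2)(1.05)(0.505)² = 0.13389 kg m²; centre at d = 0.491 m, so the parallel axis theorem gives I = 0.13389 + (1.05)(0.491)² = 0.38702 kg m².
Solid disk: I_cm = (1/2)MR² = (1/2)(1)(0.228)² = 0.025992 kg m²; centre at d = 0.74 m, so the parallel axis theorem gives I = 0.025992 + (1)(0.74)² = 0.57359 kg m².
Point mass: I_cm = 0; centre at d = 0.814 m, so the parallel axis theorem gives I = 0 + (0.863)(0.814)² = 0.57182 kg m².
Spherical shell: I_cm = (2/3)MR² = (2/3)(2.13)(0.508)² = 0.36645 kg m²; centre at d = 0.69 m, so the parallel axis theorem gives I = 0.36645 + (2.13)(0.69)² = 1.3805 kg m².
Total I = 0.38702 + 0.57359 + 0.57182 + 1.3805 = 2.913 kg m².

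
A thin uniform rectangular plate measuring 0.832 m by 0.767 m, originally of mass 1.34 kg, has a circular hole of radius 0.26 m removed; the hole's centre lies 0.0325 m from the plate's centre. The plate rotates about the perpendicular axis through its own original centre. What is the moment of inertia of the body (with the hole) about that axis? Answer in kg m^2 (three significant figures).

Unpierced body about its centre: I₀ = (1/12)M(a²+b²) = (1/12)(1.34)[(0.832)² + (0.767)²] = 0.14299 kg m^2.
The removed disk has mass m = M·πr²/(ab) = (1.34)·π(0.26)²/(0.832·0.767) = 0.44595 kg (same uniform areal density).
Its moment of inertia about the rotation axis (parallel-axis theorem): I_hole = (1/2)mr² + md² = (1/2)(0.44595)(0.26)² + (0.44595)(0.0325)² = 0.015544 kg m^2.
Treating the hole as negative mass, I = I₀ − I_hole = 0.14299 − 0.015544 = 0.12745 kg m^2.

0.127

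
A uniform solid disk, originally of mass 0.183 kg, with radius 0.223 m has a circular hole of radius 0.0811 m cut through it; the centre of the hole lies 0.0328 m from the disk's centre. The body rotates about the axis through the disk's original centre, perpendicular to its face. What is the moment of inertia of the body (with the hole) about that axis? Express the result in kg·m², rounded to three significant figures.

0.00444

Unpierced body about its centre: I₀ = (1/2)MR² = (1/2)(0.183)(0.223)² = 0.0045502 kg·m².
The removed disk has mass m = M·(r/R)² = (0.183)(0.0811/0.223)² = 0.024204 kg (same uniform areal density).
Its moment of inertia about the rotation axis (parallel-axis theorem): I_hole = (1/2)mr² + md² = (1/2)(0.024204)(0.0811)² + (0.024204)(0.0328)² = 0.00010564 kg·m².
Treating the hole as negative mass, I = I₀ − I_hole = 0.0045502 − 0.00010564 = 0.0044446 kg·m².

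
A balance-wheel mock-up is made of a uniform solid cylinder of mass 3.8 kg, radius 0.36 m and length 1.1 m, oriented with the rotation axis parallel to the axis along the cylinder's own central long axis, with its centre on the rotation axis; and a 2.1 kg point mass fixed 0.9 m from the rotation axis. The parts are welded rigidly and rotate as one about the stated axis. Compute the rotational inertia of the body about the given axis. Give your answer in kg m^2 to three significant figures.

Solid cylinder: I_cm = (1/2)MR² = (1/2)(3.8)(0.36)² = 0.24624 kg m^2; axis through the centre, so I = 0.24624 kg m^2.
Point mass: I_cm = 0; centre at d = 0.9 m, so the parallel axis theorem gives I = 0 + (2.1)(0.9)² = 1.701 kg m^2.
Total I = 0.24624 + 1.701 = 1.9472 kg m^2.

1.95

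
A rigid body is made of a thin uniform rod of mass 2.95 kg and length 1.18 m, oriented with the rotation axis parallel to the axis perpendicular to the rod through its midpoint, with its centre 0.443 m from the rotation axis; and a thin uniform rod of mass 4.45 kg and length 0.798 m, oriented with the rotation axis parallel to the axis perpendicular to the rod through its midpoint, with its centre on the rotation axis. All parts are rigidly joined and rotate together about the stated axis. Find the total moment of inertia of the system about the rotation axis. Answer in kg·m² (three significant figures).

Thin rod: I_cm = (1/12)ML² = (1/12)(2.95)(1.18)² = 0.3423 kg·m²; centre at d = 0.443 m, so I = I_cm + Md² gives I = 0.3423 + (2.95)(0.443)² = 0.92123 kg·m².
Thin rod: I_cm = (1/12)ML² = (1/12)(4.45)(0.798)² = 0.23615 kg·m²; axis through the centre, so I = 0.23615 kg·m².
Total I = 0.92123 + 0.23615 = 1.1574 kg·m².

1.16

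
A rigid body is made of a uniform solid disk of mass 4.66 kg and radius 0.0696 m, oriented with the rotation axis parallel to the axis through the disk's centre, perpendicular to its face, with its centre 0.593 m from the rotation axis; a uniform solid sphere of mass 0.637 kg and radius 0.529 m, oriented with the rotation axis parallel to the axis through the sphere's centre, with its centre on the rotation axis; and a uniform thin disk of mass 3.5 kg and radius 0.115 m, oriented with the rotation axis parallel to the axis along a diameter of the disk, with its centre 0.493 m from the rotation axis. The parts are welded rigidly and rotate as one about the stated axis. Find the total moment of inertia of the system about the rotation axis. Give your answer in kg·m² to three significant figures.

Solid disk: I_cm = (1/2)MR² = (1/2)(4.66)(0.0696)² = 0.011287 kg·m²; centre at d = 0.593 m, so the parallel axis theorem gives I = 0.011287 + (4.66)(0.593)² = 1.65 kg·m².
Solid sphere: I_cm = (2/5)MR² = (2/5)(0.637)(0.529)² = 0.071303 kg·m²; axis through the centre, so I = 0.071303 kg·m².
Thin disk: I_cm = (1/4)MR² = (1/4)(3.5)(0.115)² = 0.011572 kg·m²; centre at d = 0.493 m, so the parallel axis theorem gives I = 0.011572 + (3.5)(0.493)² = 0.86224 kg·m².
Total I = 1.65 + 0.071303 + 0.86224 = 2.5835 kg·m².

2.58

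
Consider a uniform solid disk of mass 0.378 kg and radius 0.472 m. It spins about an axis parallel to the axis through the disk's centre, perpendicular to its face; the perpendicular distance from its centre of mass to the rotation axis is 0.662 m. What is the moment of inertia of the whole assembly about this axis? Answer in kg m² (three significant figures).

I_cm = (1/2)MR² = (1/2)(0.378)(0.472)² = 0.042106 kg m²; centre at d = 0.662 m, so the parallel axis theorem gives I = 0.042106 + (0.378)(0.662)² = 0.20776 kg m².

0.208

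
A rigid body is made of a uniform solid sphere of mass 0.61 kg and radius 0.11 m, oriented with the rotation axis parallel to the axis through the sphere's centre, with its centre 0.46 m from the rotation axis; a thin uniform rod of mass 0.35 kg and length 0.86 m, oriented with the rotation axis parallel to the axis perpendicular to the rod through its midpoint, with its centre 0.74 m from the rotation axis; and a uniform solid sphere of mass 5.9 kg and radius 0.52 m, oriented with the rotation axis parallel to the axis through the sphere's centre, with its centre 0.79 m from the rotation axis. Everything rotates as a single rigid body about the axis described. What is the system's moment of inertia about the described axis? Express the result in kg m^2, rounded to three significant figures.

Solid sphere: I_cm = (2/5)MR² = (2/5)(0.61)(0.11)² = 0.0029524 kg m^2; centre at d = 0.46 m, so I = I_cm + Md² gives I = 0.0029524 + (0.61)(0.46)² = 0.13203 kg m^2.
Thin rod: I_cm = (1/12)ML² = (1/12)(0.35)(0.86)² = 0.021572 kg m^2; centre at d = 0.74 m, so I = I_cm + Md² gives I = 0.021572 + (0.35)(0.74)² = 0.21323 kg m^2.
Solid sphere: I_cm = (2/5)MR² = (2/5)(5.9)(0.52)² = 0.63814 kg m^2; centre at d = 0.79 m, so I = I_cm + Md² gives I = 0.63814 + (5.9)(0.79)² = 4.3203 kg m^2.
Total I = 0.13203 + 0.21323 + 4.3203 = 4.6656 kg m^2.

4.67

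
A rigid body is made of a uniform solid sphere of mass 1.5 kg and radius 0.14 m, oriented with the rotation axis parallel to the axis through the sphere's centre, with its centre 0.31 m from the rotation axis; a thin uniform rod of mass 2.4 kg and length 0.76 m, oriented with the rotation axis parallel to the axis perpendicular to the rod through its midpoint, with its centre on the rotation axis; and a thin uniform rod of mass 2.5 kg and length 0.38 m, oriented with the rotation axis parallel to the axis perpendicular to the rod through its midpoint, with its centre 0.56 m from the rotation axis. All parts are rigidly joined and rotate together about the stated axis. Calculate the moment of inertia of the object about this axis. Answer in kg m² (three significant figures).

Solid sphere: I_cm = (2/5)MR² = (2/5)(1.5)(0.14)² = 0.01176 kg m²; centre at d = 0.31 m, so I = I_cm + Md² gives I = 0.01176 + (1.5)(0.31)² = 0.15591 kg m².
Thin rod: I_cm = (1/12)ML² = (1/12)(2.4)(0.76)² = 0.11552 kg m²; axis through the centre, so I = 0.11552 kg m².
Thin rod: I_cm = (1/12)ML² = (1/12)(2.5)(0.38)² = 0.030083 kg m²; centre at d = 0.56 m, so I = I_cm + Md² gives I = 0.030083 + (2.5)(0.56)² = 0.81408 kg m².
Total I = 0.15591 + 0.11552 + 0.81408 = 1.0855 kg m².

1.09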